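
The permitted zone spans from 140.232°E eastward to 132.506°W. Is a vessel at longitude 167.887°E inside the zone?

Yes

Band width going east from +140.232° to -132.506°: ((-132.506 − 140.232) mod 360) = 87.262°.
Offset of +167.887° east of the west edge: ((167.887 − 140.232) mod 360) = 27.655°.
27.655° ≤ 87.262° ⇒ inside.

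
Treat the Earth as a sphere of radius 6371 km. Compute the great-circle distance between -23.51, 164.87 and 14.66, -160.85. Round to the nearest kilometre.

Δλ = -160.85 − 164.87 = -325.72°; wrapped into (−180°, 180°]: 34.28°.
Δφ = 14.66 − -23.51 = 38.17°.
a = sin²(Δφ/2) + cos φ₁ · cos φ₂ · sin²(Δλ/2) = 0.183960.
c = 2·atan2(√a, √(1−a)) = 0.88656 rad → d = 6371·c ≈ 5648.28 km.

5648 km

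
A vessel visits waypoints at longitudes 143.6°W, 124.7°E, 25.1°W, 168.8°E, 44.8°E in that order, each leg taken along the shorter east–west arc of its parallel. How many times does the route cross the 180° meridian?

Leg 1: -143.6° → +124.7°, shortest Δλ = -91.7° (west) — crosses 180°.
Leg 2: +124.7° → -25.1°, shortest Δλ = -149.8° (west) — does not cross 180°.
Leg 3: -25.1° → +168.8°, shortest Δλ = -166.1° (west) — crosses 180°.
Leg 4: +168.8° → +44.8°, shortest Δλ = -124.0° (west) — does not cross 180°.
Total crossings: 2.

2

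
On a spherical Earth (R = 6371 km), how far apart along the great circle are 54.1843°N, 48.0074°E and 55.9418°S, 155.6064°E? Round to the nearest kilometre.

Δλ = 155.6064 − 48.0074 = 107.5990°.
Δφ = -55.9418 − 54.1843 = -110.1261°.
a = sin²(Δφ/2) + cos φ₁ · cos φ₂ · sin²(Δλ/2) = 0.885448.
c = 2·atan2(√a, √(1−a)) = 2.45104 rad → d = 6371·c ≈ 15615.60 km.

15616 km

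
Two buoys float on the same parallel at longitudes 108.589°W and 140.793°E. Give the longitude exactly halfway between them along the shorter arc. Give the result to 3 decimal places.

163.898°W

Signed shortest Δλ from -108.589° to +140.793° is -110.618°.
Midpoint longitude = -108.589° + (-110.618°)/2 = -108.589° − 55.309° = -163.898°.
(The naïve average (-108.589 + +140.793)/2 = 16.102° is on the wrong side of the globe.)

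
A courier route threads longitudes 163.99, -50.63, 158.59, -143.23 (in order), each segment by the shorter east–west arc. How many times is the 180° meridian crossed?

Leg 1: +163.99° → -50.63°, shortest Δλ = 145.38° (east) — crosses 180°.
Leg 2: -50.63° → +158.59°, shortest Δλ = -150.78° (west) — crosses 180°.
Leg 3: +158.59° → -143.23°, shortest Δλ = 58.18° (east) — crosses 180°.
Total crossings: 3.

3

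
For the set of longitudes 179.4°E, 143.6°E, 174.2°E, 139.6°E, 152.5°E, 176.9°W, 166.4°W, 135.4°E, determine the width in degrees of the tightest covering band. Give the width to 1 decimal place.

Sort the longitudes: -176.9°, -166.4°, +135.4°, +139.6°, +143.6°, +152.5°, +174.2°, +179.4°.
Eastward gaps between consecutive values (wrapping around): 10.5°, 301.8°, 4.2°, 4.0°, 8.9°, 21.7°, 5.2°, 3.7°.
Largest gap = 301.8° ⇒ minimal covering band is its complement: 360° − 301.8° = 58.2°.
Band runs from +135.4° eastward to -166.4°, crossing the antimeridian.

58.2°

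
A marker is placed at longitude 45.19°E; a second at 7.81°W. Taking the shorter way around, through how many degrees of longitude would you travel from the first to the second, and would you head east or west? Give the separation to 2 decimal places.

53.00° west

Raw difference: -7.81 − 45.19 = -53.0°.
Normalise into (−180°, 180°]: -53.0° stays -53.0°.
Negative ⇒ the second point lies to the west; separation 53.00°.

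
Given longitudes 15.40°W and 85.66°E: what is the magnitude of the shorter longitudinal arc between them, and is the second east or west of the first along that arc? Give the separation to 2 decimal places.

Raw difference: 85.66 − -15.40 = 101.06°.
Normalise into (−180°, 180°]: 101.06° stays 101.06°.
Positive ⇒ the second point lies to the east; separation 101.06°.

101.06° east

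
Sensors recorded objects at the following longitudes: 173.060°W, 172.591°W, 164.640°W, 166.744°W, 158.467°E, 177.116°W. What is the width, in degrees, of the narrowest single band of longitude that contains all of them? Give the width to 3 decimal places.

Sort the longitudes: -177.116°, -173.060°, -172.591°, -166.744°, -164.640°, +158.467°.
Eastward gaps between consecutive values (wrapping around): 4.056°, 0.469°, 5.847°, 2.104°, 323.107°, 24.417°.
Largest gap = 323.107° ⇒ minimal covering band is its complement: 360° − 323.107° = 36.893°.
Band runs from +158.467° eastward to -164.640°, crossing the antimeridian.

36.893°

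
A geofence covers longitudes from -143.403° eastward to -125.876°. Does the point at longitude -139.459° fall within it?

Yes

Band width going east from -143.403° to -125.876°: ((-125.876 − -143.403) mod 360) = 17.527°.
Offset of -139.459° east of the west edge: ((-139.459 − -143.403) mod 360) = 3.944°.
3.944° ≤ 17.527° ⇒ inside.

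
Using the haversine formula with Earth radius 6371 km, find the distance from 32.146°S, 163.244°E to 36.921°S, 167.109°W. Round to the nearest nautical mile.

Δλ = -167.109 − 163.244 = -330.353°; wrapped into (−180°, 180°]: 29.647°.
Δφ = -36.921 − -32.146 = -4.775°.
a = sin²(Δφ/2) + cos φ₁ · cos φ₂ · sin²(Δλ/2) = 0.046042.
c = 2·atan2(√a, √(1−a)) = 0.43251 rad → d = 6371·c ≈ 2755.54 km ≈ 1487.87 nmi.

1488 nmi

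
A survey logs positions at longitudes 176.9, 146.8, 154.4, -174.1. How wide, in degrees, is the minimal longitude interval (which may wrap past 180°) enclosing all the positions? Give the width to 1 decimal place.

Sort the longitudes: -174.1°, +146.8°, +154.4°, +176.9°.
Eastward gaps between consecutive values (wrapping around): 320.9°, 7.6°, 22.5°, 9.0°.
Largest gap = 320.9° ⇒ minimal covering band is its complement: 360° − 320.9° = 39.1°.
Band runs from +146.8° eastward to -174.1°, crossing the antimeridian.

39.1°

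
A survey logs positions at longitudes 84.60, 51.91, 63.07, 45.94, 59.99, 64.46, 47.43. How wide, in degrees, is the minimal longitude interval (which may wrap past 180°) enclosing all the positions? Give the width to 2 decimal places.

38.66°

Sort the longitudes: +45.94°, +47.43°, +51.91°, +59.99°, +63.07°, +64.46°, +84.60°.
Eastward gaps between consecutive values (wrapping around): 1.49°, 4.48°, 8.08°, 3.08°, 1.39°, 20.14°, 321.34°.
Largest gap = 321.34° ⇒ minimal covering band is its complement: 360° − 321.34° = 38.66°.
Band runs from +45.94° eastward to +84.60°.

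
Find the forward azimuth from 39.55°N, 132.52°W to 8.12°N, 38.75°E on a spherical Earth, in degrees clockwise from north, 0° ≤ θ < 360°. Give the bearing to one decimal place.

11.6°

Δλ = 38.75 − -132.52 = 171.27°.
θ = atan2( sin Δλ · cos φ₂ , cos φ₁ · sin φ₂ − sin φ₁ · cos φ₂ · cos Δλ )
  = atan2(0.15026, 0.73198) = 11.600° → normalised to [0°, 360°): 11.600°.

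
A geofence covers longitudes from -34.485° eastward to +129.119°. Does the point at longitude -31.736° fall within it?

Band width going east from -34.485° to +129.119°: ((129.119 − -34.485) mod 360) = 163.604°.
Offset of -31.736° east of the west edge: ((-31.736 − -34.485) mod 360) = 2.749°.
2.749° ≤ 163.604° ⇒ inside.

Yes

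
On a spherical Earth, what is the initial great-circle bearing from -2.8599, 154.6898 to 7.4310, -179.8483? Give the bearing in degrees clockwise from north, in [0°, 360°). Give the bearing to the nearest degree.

Δλ = -179.8483 − 154.6898 = -334.5381°; wrapped into (−180°, 180°]: 25.4619°.
θ = atan2( sin Δλ · cos φ₂ , cos φ₁ · sin φ₂ − sin φ₁ · cos φ₂ · cos Δλ )
  = atan2(0.42630, 0.17384) = 67.815° → normalised to [0°, 360°): 67.815°.

68°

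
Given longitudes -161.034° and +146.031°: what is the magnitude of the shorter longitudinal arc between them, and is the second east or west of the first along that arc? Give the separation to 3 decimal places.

Raw difference: 146.031 − -161.034 = 307.065°.
Normalise into (−180°, 180°]: 307.065° − 360° = -52.935°.
Negative ⇒ the second point lies to the west; separation 52.935°.

52.935° west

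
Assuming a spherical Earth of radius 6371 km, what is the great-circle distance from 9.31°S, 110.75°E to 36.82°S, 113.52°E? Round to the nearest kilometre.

Δλ = 113.52 − 110.75 = 2.77°.
Δφ = -36.82 − -9.31 = -27.51°.
a = sin²(Δφ/2) + cos φ₁ · cos φ₂ · sin²(Δλ/2) = 0.056996.
c = 2·atan2(√a, √(1−a)) = 0.48213 rad → d = 6371·c ≈ 3071.68 km.

3072 km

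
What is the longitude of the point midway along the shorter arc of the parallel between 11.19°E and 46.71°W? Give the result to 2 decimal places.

Signed shortest Δλ from +11.19° to -46.71° is -57.90°.
Midpoint longitude = +11.19° + (-57.90°)/2 = +11.19° − 28.95° = -17.76°.

17.76°W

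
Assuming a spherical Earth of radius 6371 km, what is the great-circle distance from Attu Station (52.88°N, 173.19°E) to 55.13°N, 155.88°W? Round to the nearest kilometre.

Δλ = -155.88 − 173.19 = -329.07°; wrapped into (−180°, 180°]: 30.93°.
Δφ = 55.13 − 52.88 = 2.25°.
a = sin²(Δφ/2) + cos φ₁ · cos φ₂ · sin²(Δλ/2) = 0.024917.
c = 2·atan2(√a, √(1−a)) = 0.31703 rad → d = 6371·c ≈ 2019.80 km.

2020 km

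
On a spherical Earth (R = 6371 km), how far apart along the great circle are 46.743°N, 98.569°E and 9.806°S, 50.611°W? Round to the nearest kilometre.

14983 km

Δλ = -50.611 − 98.569 = -149.180°.
Δφ = -9.806 − 46.743 = -56.549°.
a = sin²(Δφ/2) + cos φ₁ · cos φ₂ · sin²(Δλ/2) = 0.851969.
c = 2·atan2(√a, √(1−a)) = 2.35172 rad → d = 6371·c ≈ 14982.82 km.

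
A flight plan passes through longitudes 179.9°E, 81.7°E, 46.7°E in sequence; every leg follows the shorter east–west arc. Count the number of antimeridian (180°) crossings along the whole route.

Leg 1: +179.9° → +81.7°, shortest Δλ = -98.2° (west) — does not cross 180°.
Leg 2: +81.7° → +46.7°, shortest Δλ = -35.0° (west) — does not cross 180°.
Total crossings: 0.

0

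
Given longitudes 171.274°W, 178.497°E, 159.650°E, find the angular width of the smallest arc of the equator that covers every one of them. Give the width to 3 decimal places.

Sort the longitudes: -171.274°, +159.650°, +178.497°.
Eastward gaps between consecutive values (wrapping around): 330.924°, 18.847°, 10.229°.
Largest gap = 330.924° ⇒ minimal covering band is its complement: 360° − 330.924° = 29.076°.
Band runs from +159.650° eastward to -171.274°, crossing the antimeridian.

29.076°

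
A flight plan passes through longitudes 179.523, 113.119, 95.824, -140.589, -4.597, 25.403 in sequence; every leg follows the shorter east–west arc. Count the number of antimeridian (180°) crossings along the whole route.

Leg 1: +179.523° → +113.119°, shortest Δλ = -66.404° (west) — does not cross 180°.
Leg 2: +113.119° → +95.824°, shortest Δλ = -17.295° (west) — does not cross 180°.
Leg 3: +95.824° → -140.589°, shortest Δλ = 123.587° (east) — crosses 180°.
Leg 4: -140.589° → -4.597°, shortest Δλ = 135.992° (east) — does not cross 180°.
Leg 5: -4.597° → +25.403°, shortest Δλ = 30.0° (east) — does not cross 180°.
Total crossings: 1.

1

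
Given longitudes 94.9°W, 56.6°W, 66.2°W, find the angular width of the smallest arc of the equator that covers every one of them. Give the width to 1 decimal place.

38.3°

Sort the longitudes: -94.9°, -66.2°, -56.6°.
Eastward gaps between consecutive values (wrapping around): 28.7°, 9.6°, 321.7°.
Largest gap = 321.7° ⇒ minimal covering band is its complement: 360° − 321.7° = 38.3°.
Band runs from -94.9° eastward to -56.6°.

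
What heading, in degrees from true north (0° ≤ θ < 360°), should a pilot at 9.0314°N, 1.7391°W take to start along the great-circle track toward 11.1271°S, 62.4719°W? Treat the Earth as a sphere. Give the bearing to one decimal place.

Δλ = -62.4719 − -1.7391 = -60.7328°.
θ = atan2( sin Δλ · cos φ₂ , cos φ₁ · sin φ₂ − sin φ₁ · cos φ₂ · cos Δλ )
  = atan2(-0.85595, -0.26589) = -107.257° → normalised to [0°, 360°): 252.743°.

252.7°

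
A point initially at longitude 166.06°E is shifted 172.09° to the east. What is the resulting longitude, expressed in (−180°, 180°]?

Start at +166.06°; shift +172.09° → +338.15°.
+338.15° lies outside (−180°, 180°]; subtract 360° → -21.85°.

21.85°W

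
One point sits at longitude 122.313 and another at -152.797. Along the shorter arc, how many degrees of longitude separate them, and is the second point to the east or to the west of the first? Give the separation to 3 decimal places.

Raw difference: -152.797 − 122.313 = -275.11°.
Normalise into (−180°, 180°]: -275.11° + 360° = 84.89°.
Positive ⇒ the second point lies to the east; separation 84.890°.

84.890° east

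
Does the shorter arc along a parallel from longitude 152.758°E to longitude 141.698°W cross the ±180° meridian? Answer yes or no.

Naïve |-141.698 − 152.758| = 294.456° > 180°, so the shorter arc goes the other way round — across 180°.
Signed shortest Δλ = ((-141.698 − 152.758 + 180) mod 360) − 180 = 65.544°.
Going east by 65.544° from +152.758° passes through 180° before reaching -141.698°.

Yes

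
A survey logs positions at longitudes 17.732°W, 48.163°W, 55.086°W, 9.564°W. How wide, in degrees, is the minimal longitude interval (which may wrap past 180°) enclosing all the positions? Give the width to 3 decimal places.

Sort the longitudes: -55.086°, -48.163°, -17.732°, -9.564°.
Eastward gaps between consecutive values (wrapping around): 6.923°, 30.431°, 8.168°, 314.478°.
Largest gap = 314.478° ⇒ minimal covering band is its complement: 360° − 314.478° = 45.522°.
Band runs from -55.086° eastward to -9.564°.

45.522°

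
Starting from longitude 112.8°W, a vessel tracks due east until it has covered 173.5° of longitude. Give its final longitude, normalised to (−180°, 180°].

Start at -112.8°; shift +173.5° → +60.7°.
+60.7° already lies in (−180°, 180°].

60.7°E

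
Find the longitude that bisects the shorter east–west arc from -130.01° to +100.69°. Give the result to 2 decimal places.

Signed shortest Δλ from -130.01° to +100.69° is -129.30°.
Midpoint longitude = -130.01° + (-129.30°)/2 = -130.01° − 64.65° = -194.66°.
Normalise into (−180°, 180°]: +165.34°.
(The naïve average (-130.01 + +100.69)/2 = -14.66° is on the wrong side of the globe.)

+165.34°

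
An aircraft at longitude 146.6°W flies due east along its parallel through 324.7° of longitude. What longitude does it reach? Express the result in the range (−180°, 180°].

Start at -146.6°; shift +324.7° → +178.1°.
+178.1° already lies in (−180°, 180°].

178.1°E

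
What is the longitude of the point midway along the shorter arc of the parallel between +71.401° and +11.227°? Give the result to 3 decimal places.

+41.314°

Signed shortest Δλ from +71.401° to +11.227° is -60.174°.
Midpoint longitude = +71.401° + (-60.174°)/2 = +71.401° − 30.087° = +41.314°.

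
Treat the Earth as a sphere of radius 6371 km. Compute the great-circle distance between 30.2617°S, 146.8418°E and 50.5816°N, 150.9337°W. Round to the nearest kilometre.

Δλ = -150.9337 − 146.8418 = -297.7755°; wrapped into (−180°, 180°]: 62.2245°.
Δφ = 50.5816 − -30.2617 = 80.8433°.
a = sin²(Δφ/2) + cos φ₁ · cos φ₂ · sin²(Δλ/2) = 0.566867.
c = 2·atan2(√a, √(1−a)) = 1.70493 rad → d = 6371·c ≈ 10862.12 km.

10862 km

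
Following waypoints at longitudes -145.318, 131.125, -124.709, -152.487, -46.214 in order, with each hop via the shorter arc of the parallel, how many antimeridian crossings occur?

Leg 1: -145.318° → +131.125°, shortest Δλ = -83.557° (west) — crosses 180°.
Leg 2: +131.125° → -124.709°, shortest Δλ = 104.166° (east) — crosses 180°.
Leg 3: -124.709° → -152.487°, shortest Δλ = -27.778° (west) — does not cross 180°.
Leg 4: -152.487° → -46.214°, shortest Δλ = 106.273° (east) — does not cross 180°.
Total crossings: 2.

2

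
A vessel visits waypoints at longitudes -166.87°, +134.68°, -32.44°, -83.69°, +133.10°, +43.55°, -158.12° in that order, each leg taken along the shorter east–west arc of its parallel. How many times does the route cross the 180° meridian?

Leg 1: -166.87° → +134.68°, shortest Δλ = -58.45° (west) — crosses 180°.
Leg 2: +134.68° → -32.44°, shortest Δλ = -167.12° (west) — does not cross 180°.
Leg 3: -32.44° → -83.69°, shortest Δλ = -51.25° (west) — does not cross 180°.
Leg 4: -83.69° → +133.10°, shortest Δλ = -143.21° (west) — crosses 180°.
Leg 5: +133.10° → +43.55°, shortest Δλ = -89.55° (west) — does not cross 180°.
Leg 6: +43.55° → -158.12°, shortest Δλ = 158.33° (east) — crosses 180°.
Total crossings: 3.

3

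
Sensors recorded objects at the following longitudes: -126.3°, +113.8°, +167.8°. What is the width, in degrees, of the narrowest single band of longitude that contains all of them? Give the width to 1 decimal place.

119.9°

Sort the longitudes: -126.3°, +113.8°, +167.8°.
Eastward gaps between consecutive values (wrapping around): 240.1°, 54.0°, 65.9°.
Largest gap = 240.1° ⇒ minimal covering band is its complement: 360° − 240.1° = 119.9°.
Band runs from +113.8° eastward to -126.3°, crossing the antimeridian.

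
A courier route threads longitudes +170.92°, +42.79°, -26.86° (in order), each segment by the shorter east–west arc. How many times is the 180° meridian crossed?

Leg 1: +170.92° → +42.79°, shortest Δλ = -128.13° (west) — does not cross 180°.
Leg 2: +42.79° → -26.86°, shortest Δλ = -69.65° (west) — does not cross 180°.
Total crossings: 0.

0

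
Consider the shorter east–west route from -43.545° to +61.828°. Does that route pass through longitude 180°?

Signed shortest Δλ = ((61.828 − -43.545 + 180) mod 360) − 180 = 105.373°.
Going east by 105.373° from -43.545° reaches +61.828° without touching 180°.

No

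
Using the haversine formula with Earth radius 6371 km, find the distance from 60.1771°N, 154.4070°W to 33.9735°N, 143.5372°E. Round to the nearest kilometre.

Δλ = 143.5372 − -154.4070 = 297.9442°; wrapped into (−180°, 180°]: -62.0558°.
Δφ = 33.9735 − 60.1771 = -26.2036°.
a = sin²(Δφ/2) + cos φ₁ · cos φ₂ · sin²(Δλ/2) = 0.160964.
c = 2·atan2(√a, √(1−a)) = 0.82566 rad → d = 6371·c ≈ 5260.28 km.

5260 km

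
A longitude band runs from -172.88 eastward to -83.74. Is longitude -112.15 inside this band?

Band width going east from -172.88° to -83.74°: ((-83.74 − -172.88) mod 360) = 89.14°.
Offset of -112.15° east of the west edge: ((-112.15 − -172.88) mod 360) = 60.73°.
60.73° ≤ 89.14° ⇒ inside.

Yes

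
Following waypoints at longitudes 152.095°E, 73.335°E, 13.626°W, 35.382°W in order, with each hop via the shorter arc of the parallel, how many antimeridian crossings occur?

Leg 1: +152.095° → +73.335°, shortest Δλ = -78.76° (west) — does not cross 180°.
Leg 2: +73.335° → -13.626°, shortest Δλ = -86.961° (west) — does not cross 180°.
Leg 3: -13.626° → -35.382°, shortest Δλ = -21.756° (west) — does not cross 180°.
Total crossings: 0.

0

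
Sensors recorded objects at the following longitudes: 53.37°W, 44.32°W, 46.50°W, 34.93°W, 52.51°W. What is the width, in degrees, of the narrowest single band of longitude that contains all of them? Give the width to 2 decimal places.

Sort the longitudes: -53.37°, -52.51°, -46.50°, -44.32°, -34.93°.
Eastward gaps between consecutive values (wrapping around): 0.86°, 6.01°, 2.18°, 9.39°, 341.56°.
Largest gap = 341.56° ⇒ minimal covering band is its complement: 360° − 341.56° = 18.44°.
Band runs from -53.37° eastward to -34.93°.

18.44°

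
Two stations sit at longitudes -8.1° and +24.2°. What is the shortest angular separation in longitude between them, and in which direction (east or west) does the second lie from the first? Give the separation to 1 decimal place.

32.3° east

Raw difference: 24.2 − -8.1 = 32.3°.
Normalise into (−180°, 180°]: 32.3° stays 32.3°.
Positive ⇒ the second point lies to the east; separation 32.3°.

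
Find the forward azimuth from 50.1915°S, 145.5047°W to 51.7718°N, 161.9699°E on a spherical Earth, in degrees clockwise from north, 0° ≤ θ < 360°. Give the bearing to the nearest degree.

328°

Δλ = 161.9699 − -145.5047 = 307.4746°; wrapped into (−180°, 180°]: -52.5254°.
θ = atan2( sin Δλ · cos φ₂ , cos φ₁ · sin φ₂ − sin φ₁ · cos φ₂ · cos Δλ )
  = atan2(-0.49109, 0.79214) = -31.797° → normalised to [0°, 360°): 328.203°.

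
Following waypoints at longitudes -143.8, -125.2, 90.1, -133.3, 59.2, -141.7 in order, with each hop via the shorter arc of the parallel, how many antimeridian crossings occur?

4

Leg 1: -143.8° → -125.2°, shortest Δλ = 18.6° (east) — does not cross 180°.
Leg 2: -125.2° → +90.1°, shortest Δλ = -144.7° (west) — crosses 180°.
Leg 3: +90.1° → -133.3°, shortest Δλ = 136.6° (east) — crosses 180°.
Leg 4: -133.3° → +59.2°, shortest Δλ = -167.5° (west) — crosses 180°.
Leg 5: +59.2° → -141.7°, shortest Δλ = 159.1° (east) — crosses 180°.
Total crossings: 4.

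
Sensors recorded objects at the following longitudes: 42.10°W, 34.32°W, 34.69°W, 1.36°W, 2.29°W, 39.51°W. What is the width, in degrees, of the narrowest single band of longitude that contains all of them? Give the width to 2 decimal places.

40.74°

Sort the longitudes: -42.10°, -39.51°, -34.69°, -34.32°, -2.29°, -1.36°.
Eastward gaps between consecutive values (wrapping around): 2.59°, 4.82°, 0.37°, 32.03°, 0.93°, 319.26°.
Largest gap = 319.26° ⇒ minimal covering band is its complement: 360° − 319.26° = 40.74°.
Band runs from -42.10° eastward to -1.36°.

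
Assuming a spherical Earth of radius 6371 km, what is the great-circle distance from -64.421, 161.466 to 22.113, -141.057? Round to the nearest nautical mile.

5833 nmi

Δλ = -141.057 − 161.466 = -302.523°; wrapped into (−180°, 180°]: 57.477°.
Δφ = 22.113 − -64.421 = 86.534°.
a = sin²(Δφ/2) + cos φ₁ · cos φ₂ · sin²(Δλ/2) = 0.562243.
c = 2·atan2(√a, √(1−a)) = 1.69561 rad → d = 6371·c ≈ 10802.71 km ≈ 5833.00 nmi.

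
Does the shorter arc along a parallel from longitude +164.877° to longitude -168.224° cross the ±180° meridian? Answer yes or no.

Yes

Naïve |-168.224 − 164.877| = 333.101° > 180°, so the shorter arc goes the other way round — across 180°.
Signed shortest Δλ = ((-168.224 − 164.877 + 180) mod 360) − 180 = 26.899°.
Going east by 26.899° from +164.877° passes through 180° before reaching -168.224°.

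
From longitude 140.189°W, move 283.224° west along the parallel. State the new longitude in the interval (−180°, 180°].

Start at -140.189°; shift −283.224° → -423.413°.
-423.413° lies outside (−180°, 180°]; add 360° → -63.413°.

63.413°W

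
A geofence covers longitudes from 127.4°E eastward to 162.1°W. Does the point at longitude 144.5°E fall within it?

Yes

Band width going east from +127.4° to -162.1°: ((-162.1 − 127.4) mod 360) = 70.5°.
Offset of +144.5° east of the west edge: ((144.5 − 127.4) mod 360) = 17.1°.
17.1° ≤ 70.5° ⇒ inside.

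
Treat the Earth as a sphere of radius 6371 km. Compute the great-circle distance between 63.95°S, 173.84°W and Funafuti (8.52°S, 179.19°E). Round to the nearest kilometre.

Δλ = 179.19 − -173.84 = 353.03°; wrapped into (−180°, 180°]: -6.97°.
Δφ = -8.52 − -63.95 = 55.43°.
a = sin²(Δφ/2) + cos φ₁ · cos φ₂ · sin²(Δλ/2) = 0.217898.
c = 2·atan2(√a, √(1−a)) = 0.97133 rad → d = 6371·c ≈ 6188.33 km.

6188 km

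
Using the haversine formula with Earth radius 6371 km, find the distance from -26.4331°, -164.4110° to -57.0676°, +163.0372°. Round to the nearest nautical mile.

Δλ = 163.0372 − -164.4110 = 327.4482°; wrapped into (−180°, 180°]: -32.5518°.
Δφ = -57.0676 − -26.4331 = -30.6345°.
a = sin²(Δφ/2) + cos φ₁ · cos φ₂ · sin²(Δλ/2) = 0.108020.
c = 2·atan2(√a, √(1−a)) = 0.66978 rad → d = 6371·c ≈ 4267.15 km ≈ 2304.08 nmi.

2304 nmi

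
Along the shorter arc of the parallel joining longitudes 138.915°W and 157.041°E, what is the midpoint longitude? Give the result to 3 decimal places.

170.937°W

Signed shortest Δλ from -138.915° to +157.041° is -64.044°.
Midpoint longitude = -138.915° + (-64.044°)/2 = -138.915° − 32.022° = -170.937°.
(The naïve average (-138.915 + +157.041)/2 = 9.063° is on the wrong side of the globe.)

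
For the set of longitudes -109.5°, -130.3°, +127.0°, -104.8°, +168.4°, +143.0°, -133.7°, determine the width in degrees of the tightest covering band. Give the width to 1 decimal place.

Sort the longitudes: -133.7°, -130.3°, -109.5°, -104.8°, +127.0°, +143.0°, +168.4°.
Eastward gaps between consecutive values (wrapping around): 3.4°, 20.8°, 4.7°, 231.8°, 16.0°, 25.4°, 57.9°.
Largest gap = 231.8° ⇒ minimal covering band is its complement: 360° − 231.8° = 128.2°.
Band runs from +127.0° eastward to -104.8°, crossing the antimeridian.

128.2°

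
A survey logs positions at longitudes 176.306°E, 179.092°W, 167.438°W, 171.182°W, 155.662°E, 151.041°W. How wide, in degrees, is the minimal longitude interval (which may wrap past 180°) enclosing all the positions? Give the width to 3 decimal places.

Sort the longitudes: -179.092°, -171.182°, -167.438°, -151.041°, +155.662°, +176.306°.
Eastward gaps between consecutive values (wrapping around): 7.910°, 3.744°, 16.397°, 306.703°, 20.644°, 4.602°.
Largest gap = 306.703° ⇒ minimal covering band is its complement: 360° − 306.703° = 53.297°.
Band runs from +155.662° eastward to -151.041°, crossing the antimeridian.

53.297°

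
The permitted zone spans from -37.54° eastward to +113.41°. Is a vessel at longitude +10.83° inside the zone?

Yes

Band width going east from -37.54° to +113.41°: ((113.41 − -37.54) mod 360) = 150.95°.
Offset of +10.83° east of the west edge: ((10.83 − -37.54) mod 360) = 48.37°.
48.37° ≤ 150.95° ⇒ inside.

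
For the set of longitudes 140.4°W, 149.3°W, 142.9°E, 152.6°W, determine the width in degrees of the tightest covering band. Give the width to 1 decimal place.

76.7°

Sort the longitudes: -152.6°, -149.3°, -140.4°, +142.9°.
Eastward gaps between consecutive values (wrapping around): 3.3°, 8.9°, 283.3°, 64.5°.
Largest gap = 283.3° ⇒ minimal covering band is its complement: 360° − 283.3° = 76.7°.
Band runs from +142.9° eastward to -140.4°, crossing the antimeridian.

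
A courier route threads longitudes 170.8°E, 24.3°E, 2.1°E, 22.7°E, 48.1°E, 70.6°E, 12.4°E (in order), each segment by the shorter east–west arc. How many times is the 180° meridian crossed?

Leg 1: +170.8° → +24.3°, shortest Δλ = -146.5° (west) — does not cross 180°.
Leg 2: +24.3° → +2.1°, shortest Δλ = -22.2° (west) — does not cross 180°.
Leg 3: +2.1° → +22.7°, shortest Δλ = 20.6° (east) — does not cross 180°.
Leg 4: +22.7° → +48.1°, shortest Δλ = 25.4° (east) — does not cross 180°.
Leg 5: +48.1° → +70.6°, shortest Δλ = 22.5° (east) — does not cross 180°.
Leg 6: +70.6° → +12.4°, shortest Δλ = -58.2° (west) — does not cross 180°.
Total crossings: 0.

0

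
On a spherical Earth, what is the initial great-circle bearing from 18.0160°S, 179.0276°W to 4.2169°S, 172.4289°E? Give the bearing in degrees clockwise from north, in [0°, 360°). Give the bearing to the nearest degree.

Δλ = 172.4289 − -179.0276 = 351.4565°; wrapped into (−180°, 180°]: -8.5435°.
θ = atan2( sin Δλ · cos φ₂ , cos φ₁ · sin φ₂ − sin φ₁ · cos φ₂ · cos Δλ )
  = atan2(-0.14816, 0.23510) = -32.219° → normalised to [0°, 360°): 327.781°.

328°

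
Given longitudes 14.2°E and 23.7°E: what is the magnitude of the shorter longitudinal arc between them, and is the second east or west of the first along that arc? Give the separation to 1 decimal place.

Raw difference: 23.7 − 14.2 = 9.5°.
Normalise into (−180°, 180°]: 9.5° stays 9.5°.
Positive ⇒ the second point lies to the east; separation 9.5°.

9.5° east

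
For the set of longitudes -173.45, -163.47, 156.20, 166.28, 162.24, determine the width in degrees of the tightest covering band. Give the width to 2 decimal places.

40.33°

Sort the longitudes: -173.45°, -163.47°, +156.20°, +162.24°, +166.28°.
Eastward gaps between consecutive values (wrapping around): 9.98°, 319.67°, 6.04°, 4.04°, 20.27°.
Largest gap = 319.67° ⇒ minimal covering band is its complement: 360° − 319.67° = 40.33°.
Band runs from +156.20° eastward to -163.47°, crossing the antimeridian.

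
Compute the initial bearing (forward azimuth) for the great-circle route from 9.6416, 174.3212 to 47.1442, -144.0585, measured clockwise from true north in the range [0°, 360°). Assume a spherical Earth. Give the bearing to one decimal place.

35.3°

Δλ = -144.0585 − 174.3212 = -318.3797°; wrapped into (−180°, 180°]: 41.6203°.
θ = atan2( sin Δλ · cos φ₂ , cos φ₁ · sin φ₂ − sin φ₁ · cos φ₂ · cos Δλ )
  = atan2(0.45175, 0.63755) = 35.320° → normalised to [0°, 360°): 35.320°.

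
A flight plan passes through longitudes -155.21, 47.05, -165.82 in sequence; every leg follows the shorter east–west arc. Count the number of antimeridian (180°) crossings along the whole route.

2

Leg 1: -155.21° → +47.05°, shortest Δλ = -157.74° (west) — crosses 180°.
Leg 2: +47.05° → -165.82°, shortest Δλ = 147.13° (east) — crosses 180°.
Total crossings: 2.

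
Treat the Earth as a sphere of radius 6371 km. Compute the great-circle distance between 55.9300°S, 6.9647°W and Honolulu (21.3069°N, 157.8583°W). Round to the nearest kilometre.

15478 km

Δλ = -157.8583 − -6.9647 = -150.8936°.
Δφ = 21.3069 − -55.9300 = 77.2369°.
a = sin²(Δφ/2) + cos φ₁ · cos φ₂ · sin²(Δλ/2) = 0.878499.
c = 2·atan2(√a, √(1−a)) = 2.42950 rad → d = 6371·c ≈ 15478.37 km.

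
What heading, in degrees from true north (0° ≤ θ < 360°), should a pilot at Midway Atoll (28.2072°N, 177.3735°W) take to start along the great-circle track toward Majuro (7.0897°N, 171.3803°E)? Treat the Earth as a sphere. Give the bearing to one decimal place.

Δλ = 171.3803 − -177.3735 = 348.7538°; wrapped into (−180°, 180°]: -11.2462°.
θ = atan2( sin Δλ · cos φ₂ , cos φ₁ · sin φ₂ − sin φ₁ · cos φ₂ · cos Δλ )
  = atan2(-0.19353, -0.35128) = -151.148° → normalised to [0°, 360°): 208.852°.

208.9°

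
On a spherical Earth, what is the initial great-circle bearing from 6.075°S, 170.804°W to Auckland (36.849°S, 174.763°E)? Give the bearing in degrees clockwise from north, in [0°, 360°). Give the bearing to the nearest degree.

Δλ = 174.763 − -170.804 = 345.567°; wrapped into (−180°, 180°]: -14.433°.
θ = atan2( sin Δλ · cos φ₂ , cos φ₁ · sin φ₂ − sin φ₁ · cos φ₂ · cos Δλ )
  = atan2(-0.19945, -0.51433) = -158.804° → normalised to [0°, 360°): 201.196°.

201°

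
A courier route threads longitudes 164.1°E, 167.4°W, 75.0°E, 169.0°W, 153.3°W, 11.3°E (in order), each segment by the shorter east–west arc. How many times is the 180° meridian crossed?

Leg 1: +164.1° → -167.4°, shortest Δλ = 28.5° (east) — crosses 180°.
Leg 2: -167.4° → +75.0°, shortest Δλ = -117.6° (west) — crosses 180°.
Leg 3: +75.0° → -169.0°, shortest Δλ = 116.0° (east) — crosses 180°.
Leg 4: -169.0° → -153.3°, shortest Δλ = 15.7° (east) — does not cross 180°.
Leg 5: -153.3° → +11.3°, shortest Δλ = 164.6° (east) — does not cross 180°.
Total crossings: 3.

3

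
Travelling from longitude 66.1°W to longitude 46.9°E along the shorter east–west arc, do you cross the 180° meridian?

Signed shortest Δλ = ((46.9 − -66.1 + 180) mod 360) − 180 = 113.0°.
Going east by 113.0° from -66.1° reaches +46.9° without touching 180°.

No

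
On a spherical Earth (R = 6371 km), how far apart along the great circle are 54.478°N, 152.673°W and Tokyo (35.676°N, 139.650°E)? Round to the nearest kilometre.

Δλ = 139.650 − -152.673 = 292.323°; wrapped into (−180°, 180°]: -67.677°.
Δφ = 35.676 − 54.478 = -18.802°.
a = sin²(Δφ/2) + cos φ₁ · cos φ₂ · sin²(Δλ/2) = 0.173034.
c = 2·atan2(√a, √(1−a)) = 0.85803 rad → d = 6371·c ≈ 5466.48 km.

5466 km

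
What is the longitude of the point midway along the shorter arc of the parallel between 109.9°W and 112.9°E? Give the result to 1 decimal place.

178.5°W

Signed shortest Δλ from -109.9° to +112.9° is -137.2°.
Midpoint longitude = -109.9° + (-137.2°)/2 = -109.9° − 68.6° = -178.5°.
(The naïve average (-109.9 + +112.9)/2 = 1.5° is on the wrong side of the globe.)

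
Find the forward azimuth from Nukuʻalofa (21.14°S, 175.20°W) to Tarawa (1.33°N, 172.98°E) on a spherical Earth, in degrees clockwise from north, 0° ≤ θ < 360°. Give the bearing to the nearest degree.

Δλ = 172.98 − -175.20 = 348.18°; wrapped into (−180°, 180°]: -11.82°.
θ = atan2( sin Δλ · cos φ₂ , cos φ₁ · sin φ₂ − sin φ₁ · cos φ₂ · cos Δλ )
  = atan2(-0.20478, 0.37455) = -28.667° → normalised to [0°, 360°): 331.333°.

331°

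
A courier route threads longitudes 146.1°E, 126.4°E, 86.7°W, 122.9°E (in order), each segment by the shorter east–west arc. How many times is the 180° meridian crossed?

2

Leg 1: +146.1° → +126.4°, shortest Δλ = -19.7° (west) — does not cross 180°.
Leg 2: +126.4° → -86.7°, shortest Δλ = 146.9° (east) — crosses 180°.
Leg 3: -86.7° → +122.9°, shortest Δλ = -150.4° (west) — crosses 180°.
Total crossings: 2.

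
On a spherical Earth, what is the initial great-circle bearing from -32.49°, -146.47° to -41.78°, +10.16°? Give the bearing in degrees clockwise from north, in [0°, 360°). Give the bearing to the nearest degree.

Δλ = 10.16 − -146.47 = 156.63°.
θ = atan2( sin Δλ · cos φ₂ , cos φ₁ · sin φ₂ − sin φ₁ · cos φ₂ · cos Δλ )
  = atan2(0.29580, -0.92969) = 162.351° → normalised to [0°, 360°): 162.351°.

162°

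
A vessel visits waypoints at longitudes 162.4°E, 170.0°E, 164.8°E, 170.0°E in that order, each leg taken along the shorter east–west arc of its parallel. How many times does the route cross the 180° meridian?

Leg 1: +162.4° → +170.0°, shortest Δλ = 7.6° (east) — does not cross 180°.
Leg 2: +170.0° → +164.8°, shortest Δλ = -5.2° (west) — does not cross 180°.
Leg 3: +164.8° → +170.0°, shortest Δλ = 5.2° (east) — does not cross 180°.
Total crossings: 0.

0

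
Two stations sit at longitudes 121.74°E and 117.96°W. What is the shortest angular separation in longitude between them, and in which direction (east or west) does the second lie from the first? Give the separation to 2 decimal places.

120.30° east

Raw difference: -117.96 − 121.74 = -239.7°.
Normalise into (−180°, 180°]: -239.7° + 360° = 120.3°.
Positive ⇒ the second point lies to the east; separation 120.30°.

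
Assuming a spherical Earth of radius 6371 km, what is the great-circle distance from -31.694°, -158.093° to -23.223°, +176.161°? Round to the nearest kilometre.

2701 km

Δλ = 176.161 − -158.093 = 334.254°; wrapped into (−180°, 180°]: -25.746°.
Δφ = -23.223 − -31.694 = 8.471°.
a = sin²(Δφ/2) + cos φ₁ · cos φ₂ · sin²(Δλ/2) = 0.044266.
c = 2·atan2(√a, √(1−a)) = 0.42396 rad → d = 6371·c ≈ 2701.04 km.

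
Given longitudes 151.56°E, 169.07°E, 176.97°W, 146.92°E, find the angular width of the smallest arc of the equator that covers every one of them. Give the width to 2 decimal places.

36.11°

Sort the longitudes: -176.97°, +146.92°, +151.56°, +169.07°.
Eastward gaps between consecutive values (wrapping around): 323.89°, 4.64°, 17.51°, 13.96°.
Largest gap = 323.89° ⇒ minimal covering band is its complement: 360° − 323.89° = 36.11°.
Band runs from +146.92° eastward to -176.97°, crossing the antimeridian.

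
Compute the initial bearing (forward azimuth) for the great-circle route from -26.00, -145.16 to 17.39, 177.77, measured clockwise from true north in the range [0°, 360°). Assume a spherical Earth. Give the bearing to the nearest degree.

316°

Δλ = 177.77 − -145.16 = 322.93°; wrapped into (−180°, 180°]: -37.07°.
θ = atan2( sin Δλ · cos φ₂ , cos φ₁ · sin φ₂ − sin φ₁ · cos φ₂ · cos Δλ )
  = atan2(-0.57524, 0.60242) = -43.678° → normalised to [0°, 360°): 316.322°.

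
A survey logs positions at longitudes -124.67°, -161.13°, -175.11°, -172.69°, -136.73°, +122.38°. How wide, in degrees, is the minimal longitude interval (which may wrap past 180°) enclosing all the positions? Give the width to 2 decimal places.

Sort the longitudes: -175.11°, -172.69°, -161.13°, -136.73°, -124.67°, +122.38°.
Eastward gaps between consecutive values (wrapping around): 2.42°, 11.56°, 24.40°, 12.06°, 247.05°, 62.51°.
Largest gap = 247.05° ⇒ minimal covering band is its complement: 360° − 247.05° = 112.95°.
Band runs from +122.38° eastward to -124.67°, crossing the antimeridian.

112.95°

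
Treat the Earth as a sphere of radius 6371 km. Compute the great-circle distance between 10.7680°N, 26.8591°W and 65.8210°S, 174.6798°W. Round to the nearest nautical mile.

Δλ = -174.6798 − -26.8591 = -147.8207°.
Δφ = -65.8210 − 10.7680 = -76.5890°.
a = sin²(Δφ/2) + cos φ₁ · cos φ₂ · sin²(Δλ/2) = 0.755504.
c = 2·atan2(√a, √(1−a)) = 2.10715 rad → d = 6371·c ≈ 13424.67 km ≈ 7248.74 nmi.

7249 nmi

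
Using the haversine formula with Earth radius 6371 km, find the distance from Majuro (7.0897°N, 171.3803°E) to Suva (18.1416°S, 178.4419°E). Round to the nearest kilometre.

Δλ = 178.4419 − 171.3803 = 7.0616°.
Δφ = -18.1416 − 7.0897 = -25.2313°.
a = sin²(Δφ/2) + cos φ₁ · cos φ₂ · sin²(Δλ/2) = 0.051279.
c = 2·atan2(√a, √(1−a)) = 0.45686 rad → d = 6371·c ≈ 2910.67 km.

2911 km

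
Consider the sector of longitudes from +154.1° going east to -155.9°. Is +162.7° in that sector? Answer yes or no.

Band width going east from +154.1° to -155.9°: ((-155.9 − 154.1) mod 360) = 50.0°.
Offset of +162.7° east of the west edge: ((162.7 − 154.1) mod 360) = 8.6°.
8.6° ≤ 50.0° ⇒ inside.

Yes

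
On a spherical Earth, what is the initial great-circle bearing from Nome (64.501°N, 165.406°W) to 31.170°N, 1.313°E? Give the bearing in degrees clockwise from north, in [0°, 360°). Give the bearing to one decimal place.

Δλ = 1.313 − -165.406 = 166.719°.
θ = atan2( sin Δλ · cos φ₂ , cos φ₁ · sin φ₂ − sin φ₁ · cos φ₂ · cos Δλ )
  = atan2(0.19656, 0.97445) = 11.404° → normalised to [0°, 360°): 11.404°.

11.4°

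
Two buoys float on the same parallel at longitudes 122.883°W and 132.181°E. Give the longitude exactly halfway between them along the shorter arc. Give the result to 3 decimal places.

175.351°W

Signed shortest Δλ from -122.883° to +132.181° is -104.936°.
Midpoint longitude = -122.883° + (-104.936°)/2 = -122.883° − 52.468° = -175.351°.
(The naïve average (-122.883 + +132.181)/2 = 4.649° is on the wrong side of the globe.)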